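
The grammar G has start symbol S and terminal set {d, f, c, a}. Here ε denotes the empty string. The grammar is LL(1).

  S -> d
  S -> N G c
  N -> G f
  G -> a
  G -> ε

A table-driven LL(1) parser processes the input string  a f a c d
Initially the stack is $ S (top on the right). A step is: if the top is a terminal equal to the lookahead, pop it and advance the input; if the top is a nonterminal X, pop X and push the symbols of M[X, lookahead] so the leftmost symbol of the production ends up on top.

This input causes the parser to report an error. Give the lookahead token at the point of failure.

d

     Stack      Input        Action
  1  $ S        a f a c d $  expand S -> N G c
  2  $ c G N    a f a c d $  expand N -> G f
  3  $ c G f G  a f a c d $  expand G -> a
  4  $ c G f a  a f a c d $  match a
  5  $ c G f    f a c d $    match f
  6  $ c G      a c d $      expand G -> a
  7  $ c a      a c d $      match a
  8  $ c        c d $        match c
  9  $          d $          error: stack empty but input remains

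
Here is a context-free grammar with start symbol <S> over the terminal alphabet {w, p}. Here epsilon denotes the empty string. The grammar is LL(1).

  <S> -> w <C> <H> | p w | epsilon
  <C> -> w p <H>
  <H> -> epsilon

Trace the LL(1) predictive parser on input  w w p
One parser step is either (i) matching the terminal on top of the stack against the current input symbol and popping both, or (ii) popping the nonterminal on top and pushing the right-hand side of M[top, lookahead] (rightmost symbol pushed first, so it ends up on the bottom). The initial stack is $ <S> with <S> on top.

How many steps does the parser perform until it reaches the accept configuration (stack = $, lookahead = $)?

     Stack          Input    Action
  1  $ <S>          w w p $  expand <S> -> w <C> <H>
  2  $ <H> <C> w    w w p $  match w
  3  $ <H> <C>      w p $    expand <C> -> w p <H>
  4  $ <H> <H> p w  w p $    match w
  5  $ <H> <H> p    p $      match p
  6  $ <H> <H>      $        expand <H> -> epsilon
  7  $ <H>          $        expand <H> -> epsilon
Accept reached after 7 steps.

7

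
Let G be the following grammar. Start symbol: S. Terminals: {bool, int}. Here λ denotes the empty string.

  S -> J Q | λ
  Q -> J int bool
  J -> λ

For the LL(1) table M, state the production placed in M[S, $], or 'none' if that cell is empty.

S -> λ

FIRST(J): from J->λ we get {λ}. So FIRST(J) = {λ}.
FIRST(Q): from Q->J int bool we get {int}. So FIRST(Q) = {int}.
FIRST(S): from S->J Q we get {int}; from S->λ we get {λ}. So FIRST(S) = {λ, int}.
FOLLOW(S) includes $ since S is the start symbol.
FOLLOW(S): S appears on no right-hand side. Thus FOLLOW(S) = {$}.
For S -> J Q: FIRST(J Q) = {int}, so it goes in M[S, t] for t ∈ {int}.
For S -> λ: FIRST(λ) = {λ}, so it goes in M[S, t] for t ∈ {}; since λ ∈ FIRST, also for every t ∈ FOLLOW(S) = {$}.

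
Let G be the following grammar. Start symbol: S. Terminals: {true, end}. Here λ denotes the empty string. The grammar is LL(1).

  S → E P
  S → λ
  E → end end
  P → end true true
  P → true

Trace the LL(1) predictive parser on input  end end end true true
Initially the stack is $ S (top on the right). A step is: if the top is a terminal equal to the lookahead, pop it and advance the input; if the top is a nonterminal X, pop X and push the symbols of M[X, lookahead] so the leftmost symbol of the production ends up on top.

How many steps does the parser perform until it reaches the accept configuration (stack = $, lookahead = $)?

8

     Stack            Input                    Action
  1  $ S              end end end true true $  expand S → E P
  2  $ P E            end end end true true $  expand E → end end
  3  $ P end end      end end end true true $  match end
  4  $ P end          end end true true $      match end
  5  $ P              end true true $          expand P → end true true
  6  $ true true end  end true true $          match end
  7  $ true true      true true $              match true
  8  $ true           true $                   match true
Accept reached after 8 steps.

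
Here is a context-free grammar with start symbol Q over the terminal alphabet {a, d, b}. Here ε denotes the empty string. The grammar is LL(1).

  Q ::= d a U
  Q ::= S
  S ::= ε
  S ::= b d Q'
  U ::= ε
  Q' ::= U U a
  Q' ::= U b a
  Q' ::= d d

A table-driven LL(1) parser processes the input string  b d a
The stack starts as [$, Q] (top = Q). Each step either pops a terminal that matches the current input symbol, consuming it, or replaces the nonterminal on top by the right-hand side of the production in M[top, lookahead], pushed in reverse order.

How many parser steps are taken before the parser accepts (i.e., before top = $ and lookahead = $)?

     Stack     Input    Action
  1  $ Q       b d a $  expand Q ::= S
  2  $ S       b d a $  expand S ::= b d Q'
  3  $ Q' d b  b d a $  match b
  4  $ Q' d    d a $    match d
  5  $ Q'      a $      expand Q' ::= U U a
  6  $ a U U   a $      expand U ::= ε
  7  $ a U     a $      expand U ::= ε
  8  $ a       a $      match a
Accept reached after 8 steps.

8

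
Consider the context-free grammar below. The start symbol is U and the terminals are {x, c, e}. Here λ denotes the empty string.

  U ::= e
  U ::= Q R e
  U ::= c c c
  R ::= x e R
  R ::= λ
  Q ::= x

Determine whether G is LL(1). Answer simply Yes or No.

Yes

FIRST(U) = {c, e, x}
FIRST(R) = {λ, x}
FIRST(Q) = {x}
FOLLOW(U) = {$}
FOLLOW(R) = {e}
FOLLOW(Q) = {e, x}
Each cell of M receives at most one production.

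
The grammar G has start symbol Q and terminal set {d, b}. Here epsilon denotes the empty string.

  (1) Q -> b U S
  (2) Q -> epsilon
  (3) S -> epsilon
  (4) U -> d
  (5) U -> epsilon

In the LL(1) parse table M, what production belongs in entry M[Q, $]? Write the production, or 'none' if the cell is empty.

FIRST(Q) = {epsilon, b}
FIRST(S) = {epsilon}
FIRST(U) = {epsilon, d}
FOLLOW(Q) includes $ since Q is the start symbol.
FOLLOW(Q): Q appears on no right-hand side. Thus FOLLOW(Q) = {$}.
For Q -> b U S: FIRST(b U S) = {b}, so it goes in M[Q, t] for t ∈ {b}.
For Q -> epsilon: FIRST(epsilon) = {epsilon}, so it goes in M[Q, t] for t ∈ {}; since epsilon ∈ FIRST, also for every t ∈ FOLLOW(Q) = {$}.

Q -> epsilon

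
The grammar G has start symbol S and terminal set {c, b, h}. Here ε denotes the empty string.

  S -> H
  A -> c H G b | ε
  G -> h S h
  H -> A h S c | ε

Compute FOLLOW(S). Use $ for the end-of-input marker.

FIRST(A) = {ε, c}
FIRST(G) = {h}
FIRST(H) = {ε, c, h}  (via A h S c)
FIRST(S) = {ε, c, h}  (via H)
FOLLOW(S) includes $ since S is the start symbol.
FOLLOW(S): in G->h S h, S is followed by h with FIRST {h}; in H->A h S c, S is followed by c with FIRST {c}. Thus FOLLOW(S) = {$, c, h}.
FOLLOW(A): in H->A h S c, A is followed by h S c with FIRST {h}. Thus FOLLOW(A) = {h}.
FOLLOW(G): in A->c H G b, G is followed by b with FIRST {b}. Thus FOLLOW(G) = {b}.
FOLLOW(H): in S->H, the suffix after H is empty, so FOLLOW(H) ⊇ FOLLOW(S) = {$, c, h}; in A->c H G b, H is followed by G b with FIRST {h}. Thus FOLLOW(H) = {$, c, h}.

{$, c, h}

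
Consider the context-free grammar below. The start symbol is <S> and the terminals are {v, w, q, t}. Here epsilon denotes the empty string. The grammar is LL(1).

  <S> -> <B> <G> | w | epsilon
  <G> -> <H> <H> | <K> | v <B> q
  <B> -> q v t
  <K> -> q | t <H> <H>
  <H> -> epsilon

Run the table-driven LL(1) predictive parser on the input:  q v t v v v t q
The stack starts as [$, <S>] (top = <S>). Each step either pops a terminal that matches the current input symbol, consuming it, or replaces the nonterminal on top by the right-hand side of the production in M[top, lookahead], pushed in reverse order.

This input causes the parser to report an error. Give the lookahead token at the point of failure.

v

     Stack        Input              Action
  1  $ <S>        q v t v v v t q $  expand <S> -> <B> <G>
  2  $ <G> <B>    q v t v v v t q $  expand <B> -> q v t
  3  $ <G> t v q  q v t v v v t q $  match q
  4  $ <G> t v    v t v v v t q $    match v
  5  $ <G> t      t v v v t q $      match t
  6  $ <G>        v v v t q $        expand <G> -> v <B> q
  7  $ q <B> v    v v v t q $        match v
  8  $ q <B>      v v t q $          error: M[<B>, v] is empty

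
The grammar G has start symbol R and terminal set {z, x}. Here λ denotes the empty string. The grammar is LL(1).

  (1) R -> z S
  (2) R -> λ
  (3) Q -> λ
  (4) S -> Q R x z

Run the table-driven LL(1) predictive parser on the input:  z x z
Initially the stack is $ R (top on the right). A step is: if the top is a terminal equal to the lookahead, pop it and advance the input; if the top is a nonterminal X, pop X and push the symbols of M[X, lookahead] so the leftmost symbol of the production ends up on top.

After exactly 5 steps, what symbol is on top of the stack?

x

     Stack      Input    Action
  1  $ R        z x z $  expand R -> z S
  2  $ S z      z x z $  match z
  3  $ S        x z $    expand S -> Q R x z
  4  $ z x R Q  x z $    expand Q -> λ
  5  $ z x R    x z $    expand R -> λ
Stack after step 5: $ z x (top = x).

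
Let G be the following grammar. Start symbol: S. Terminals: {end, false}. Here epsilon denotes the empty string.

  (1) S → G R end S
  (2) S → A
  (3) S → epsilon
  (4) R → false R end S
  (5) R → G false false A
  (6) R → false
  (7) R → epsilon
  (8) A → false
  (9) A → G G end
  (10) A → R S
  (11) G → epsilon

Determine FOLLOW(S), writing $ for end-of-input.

{$, end, false}

FIRST(G) = {epsilon}
FIRST(R) = {epsilon, false}  (via G false false A)
FIRST(S) = {epsilon, end, false}  (via G R end S, A)
FIRST(A) = {epsilon, end, false}  (via G G end, R S)
FOLLOW(S) includes $ since S is the start symbol.
FOLLOW(G): in S→G R end S, G is followed by R end S with FIRST {end, false}; in R→G false false A, G is followed by false false A with FIRST {false}; in A→G G end (occurrence 1), G is followed by G end with FIRST {end}; in A→G G end (occurrence 2), G is followed by end with FIRST {end}. Thus FOLLOW(G) = {end, false}.
FOLLOW(S): in S→G R end S, the suffix after S is empty (adds nothing new); in R→false R end S, the suffix after S is empty, so FOLLOW(S) ⊇ FOLLOW(R) = {$, end, false}; in A→R S, the suffix after S is empty, so FOLLOW(S) ⊇ FOLLOW(A) = {$, end, false}. Thus FOLLOW(S) = {$, end, false}.
FOLLOW(R): in S→G R end S, R is followed by end S with FIRST {end}; in R→false R end S, R is followed by end S with FIRST {end}; in A→R S, R is followed by S with FIRST {epsilon, end, false}; in A→R S, the suffix after R is nullable, so FOLLOW(R) ⊇ FOLLOW(A) = {$, end, false}. Thus FOLLOW(R) = {$, end, false}.
FOLLOW(A): in S→A, the suffix after A is empty, so FOLLOW(A) ⊇ FOLLOW(S) = {$, end, false}; in R→G false false A, the suffix after A is empty, so FOLLOW(A) ⊇ FOLLOW(R) = {$, end, false}. Thus FOLLOW(A) = {$, end, false}.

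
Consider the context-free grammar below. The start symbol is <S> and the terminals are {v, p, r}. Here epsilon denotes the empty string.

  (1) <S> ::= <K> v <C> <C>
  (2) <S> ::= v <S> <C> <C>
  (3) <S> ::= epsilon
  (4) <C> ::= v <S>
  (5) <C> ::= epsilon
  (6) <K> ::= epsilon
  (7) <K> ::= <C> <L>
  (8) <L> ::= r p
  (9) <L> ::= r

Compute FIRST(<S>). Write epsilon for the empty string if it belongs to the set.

FIRST(<C>) = {epsilon, v}
FIRST(<L>) = {r}
FIRST(<K>) = {epsilon, r, v}  (via <C> <L>)
FIRST(<S>) = {epsilon, r, v}  (via <K> v <C> <C>)

{epsilon, r, v}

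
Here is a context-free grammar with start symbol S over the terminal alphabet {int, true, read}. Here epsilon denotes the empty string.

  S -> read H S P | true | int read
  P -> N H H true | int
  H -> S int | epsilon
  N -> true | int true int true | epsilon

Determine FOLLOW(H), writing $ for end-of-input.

FIRST(S): from S->read H S P we get {read}; from S->true we get {true}; from S->int read we get {int}. So FIRST(S) = {int, read, true}.
FIRST(N): from N->true we get {true}; from N->int true int true we get {int}; from N->epsilon we get {epsilon}. So FIRST(N) = {epsilon, int, true}.
FIRST(H): from H->S int we get {int, read, true}; from H->epsilon we get {epsilon}. So FIRST(H) = {epsilon, int, read, true}.
FIRST(P): from P->N H H true we get {int, read, true}; from P->int we get {int}. So FIRST(P) = {int, read, true}.
FOLLOW(S) includes $ since S is the start symbol.
FOLLOW(S): in S->read H S P, S is followed by P with FIRST {int, read, true}; in H->S int, S is followed by int with FIRST {int}. Thus FOLLOW(S) = {$, int, read, true}.
FOLLOW(P): in S->read H S P, the suffix after P is empty, so FOLLOW(P) ⊇ FOLLOW(S) = {$, int, read, true}. Thus FOLLOW(P) = {$, int, read, true}.
FOLLOW(H): in S->read H S P, H is followed by S P with FIRST {int, read, true}; in P->N H H true (occurrence 1), H is followed by H true with FIRST {int, read, true}; in P->N H H true (occurrence 2), H is followed by true with FIRST {true}. Thus FOLLOW(H) = {int, read, true}.
FOLLOW(N): in P->N H H true, N is followed by H H true with FIRST {int, read, true}. Thus FOLLOW(N) = {int, read, true}.

{int, read, true}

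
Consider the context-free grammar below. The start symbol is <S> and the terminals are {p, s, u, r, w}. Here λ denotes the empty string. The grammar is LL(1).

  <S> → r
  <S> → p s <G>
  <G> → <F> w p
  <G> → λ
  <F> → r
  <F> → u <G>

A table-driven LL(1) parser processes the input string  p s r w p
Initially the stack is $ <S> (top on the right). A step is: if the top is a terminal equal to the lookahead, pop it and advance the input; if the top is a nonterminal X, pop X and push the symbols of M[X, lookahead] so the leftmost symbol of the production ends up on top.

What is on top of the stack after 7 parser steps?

p

step 1: stack=$ <S>  input=p s r w p $  — expand <S> → p s <G>
step 2: stack=$ <G> s p  input=p s r w p $  — match p
step 3: stack=$ <G> s  input=s r w p $  — match s
step 4: stack=$ <G>  input=r w p $  — expand <G> → <F> w p
step 5: stack=$ p w <F>  input=r w p $  — expand <F> → r
step 6: stack=$ p w r  input=r w p $  — match r
step 7: stack=$ p w  input=w p $  — match w
Stack after step 7: $ p (top = p).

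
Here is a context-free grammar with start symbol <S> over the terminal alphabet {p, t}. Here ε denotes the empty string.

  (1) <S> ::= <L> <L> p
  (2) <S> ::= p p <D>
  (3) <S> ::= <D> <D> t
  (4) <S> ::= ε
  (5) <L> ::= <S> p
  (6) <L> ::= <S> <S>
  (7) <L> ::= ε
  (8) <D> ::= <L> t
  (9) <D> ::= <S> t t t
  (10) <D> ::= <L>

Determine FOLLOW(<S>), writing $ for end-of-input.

{$, p, t}

FIRST(<S>) = {ε, p, t}  (via <L> <L> p, <D> <D> t)
FIRST(<L>) = {ε, p, t}  (via <S> p, <S> <S>)
FIRST(<D>) = {ε, p, t}  (via <L> t, <S> t t t, <L>)
FOLLOW(<S>) includes $ since <S> is the start symbol.
FOLLOW(<S>): in <L>::=<S> p, <S> is followed by p with FIRST {p}; in <L>::=<S> <S> (occurrence 1), <S> is followed by <S> with FIRST {ε, p, t}; in <L>::=<S> <S> (occurrence 1), the suffix after <S> is nullable, so FOLLOW(<S>) ⊇ FOLLOW(<L>) = {$, p, t}; in <L>::=<S> <S> (occurrence 2), the suffix after <S> is empty, so FOLLOW(<S>) ⊇ FOLLOW(<L>) = {$, p, t}; in <D>::=<S> t t t, <S> is followed by t t t with FIRST {t}. Thus FOLLOW(<S>) = {$, p, t}.
FOLLOW(<D>): in <S>::=p p <D>, the suffix after <D> is empty, so FOLLOW(<D>) ⊇ FOLLOW(<S>) = {$, p, t}; in <S>::=<D> <D> t (occurrence 1), <D> is followed by <D> t with FIRST {p, t}; in <S>::=<D> <D> t (occurrence 2), <D> is followed by t with FIRST {t}. Thus FOLLOW(<D>) = {$, p, t}.
FOLLOW(<L>): in <S>::=<L> <L> p (occurrence 1), <L> is followed by <L> p with FIRST {p, t}; in <S>::=<L> <L> p (occurrence 2), <L> is followed by p with FIRST {p}; in <D>::=<L> t, <L> is followed by t with FIRST {t}; in <D>::=<L>, the suffix after <L> is empty, so FOLLOW(<L>) ⊇ FOLLOW(<D>) = {$, p, t}. Thus FOLLOW(<L>) = {$, p, t}.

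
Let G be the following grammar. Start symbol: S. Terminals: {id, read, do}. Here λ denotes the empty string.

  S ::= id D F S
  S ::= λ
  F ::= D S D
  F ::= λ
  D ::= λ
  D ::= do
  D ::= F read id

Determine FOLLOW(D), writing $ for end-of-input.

{$, do, id, read}

FIRST(S): from S::=id D F S we get {id}; from S::=λ we get {λ}. So FIRST(S) = {λ, id}.
FIRST(F): from F::=D S D we get {λ, do, id, read}; from F::=λ we get {λ}. So FIRST(F) = {λ, do, id, read}.
FIRST(D): from D::=λ we get {λ}; from D::=do we get {do}; from D::=F read id we get {do, id, read}. So FIRST(D) = {λ, do, id, read}.
FOLLOW(S) includes $ since S is the start symbol.
FOLLOW(S): in S::=id D F S, the suffix after S is empty (adds nothing new); in F::=D S D, S is followed by D with FIRST {λ, do, id, read}; in F::=D S D, the suffix after S is nullable, so FOLLOW(S) ⊇ FOLLOW(F) = {$, do, id, read}. Thus FOLLOW(S) = {$, do, id, read}.
FOLLOW(F): in S::=id D F S, F is followed by S with FIRST {λ, id}; in S::=id D F S, the suffix after F is nullable, so FOLLOW(F) ⊇ FOLLOW(S) = {$, do, id, read}; in D::=F read id, F is followed by read id with FIRST {read}. Thus FOLLOW(F) = {$, do, id, read}.
FOLLOW(D): in S::=id D F S, D is followed by F S with FIRST {λ, do, id, read}; in S::=id D F S, the suffix after D is nullable, so FOLLOW(D) ⊇ FOLLOW(S) = {$, do, id, read}; in F::=D S D (occurrence 1), D is followed by S D with FIRST {λ, do, id, read}; in F::=D S D (occurrence 1), the suffix after D is nullable, so FOLLOW(D) ⊇ FOLLOW(F) = {$, do, id, read}; in F::=D S D (occurrence 2), the suffix after D is empty, so FOLLOW(D) ⊇ FOLLOW(F) = {$, do, id, read}. Thus FOLLOW(D) = {$, do, id, read}.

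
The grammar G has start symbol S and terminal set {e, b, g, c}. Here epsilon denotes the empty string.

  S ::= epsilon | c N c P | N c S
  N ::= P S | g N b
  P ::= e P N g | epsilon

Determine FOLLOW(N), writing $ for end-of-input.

FIRST(P) = {epsilon, e}
FIRST(S) = {epsilon, c, e, g}  (via N c S)
FIRST(N) = {epsilon, c, e, g}  (via P S)
FOLLOW(S) includes $ since S is the start symbol.
FOLLOW(N): in S::=c N c P, N is followed by c P with FIRST {c}; in S::=N c S, N is followed by c S with FIRST {c}; in N::=g N b, N is followed by b with FIRST {b}; in P::=e P N g, N is followed by g with FIRST {g}. Thus FOLLOW(N) = {b, c, g}.
FOLLOW(S): in S::=N c S, the suffix after S is empty (adds nothing new); in N::=P S, the suffix after S is empty, so FOLLOW(S) ⊇ FOLLOW(N) = {b, c, g}. Thus FOLLOW(S) = {$, b, c, g}.
FOLLOW(P): in S::=c N c P, the suffix after P is empty, so FOLLOW(P) ⊇ FOLLOW(S) = {$, b, c, g}; in N::=P S, P is followed by S with FIRST {epsilon, c, e, g}; in N::=P S, the suffix after P is nullable, so FOLLOW(P) ⊇ FOLLOW(N) = {b, c, g}; in P::=e P N g, P is followed by N g with FIRST {c, e, g}. Thus FOLLOW(P) = {$, b, c, e, g}.

{b, c, g}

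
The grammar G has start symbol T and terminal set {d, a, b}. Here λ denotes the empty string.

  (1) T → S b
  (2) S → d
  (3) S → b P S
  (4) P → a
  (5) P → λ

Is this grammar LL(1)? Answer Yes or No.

FIRST(T) = {b, d}
FIRST(S) = {b, d}
FIRST(P) = {λ, a}
FOLLOW(T) = {$}
FOLLOW(S) = {b}
FOLLOW(P) = {b, d}
Each cell of M receives at most one production.

Yes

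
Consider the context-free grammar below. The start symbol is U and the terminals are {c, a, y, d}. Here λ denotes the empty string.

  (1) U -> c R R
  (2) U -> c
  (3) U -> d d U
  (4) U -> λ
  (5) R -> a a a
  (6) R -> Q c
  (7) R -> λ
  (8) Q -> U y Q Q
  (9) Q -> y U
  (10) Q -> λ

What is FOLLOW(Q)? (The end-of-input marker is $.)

{c, d, y}

FIRST(U): from U->c R R we get {c}; from U->c we get {c}; from U->d d U we get {d}; from U->λ we get {λ}. So FIRST(U) = {λ, c, d}.
FIRST(Q): from Q->U y Q Q we get {c, d, y}; from Q->y U we get {y}; from Q->λ we get {λ}. So FIRST(Q) = {λ, c, d, y}.
FIRST(R): from R->a a a we get {a}; from R->Q c we get {c, d, y}; from R->λ we get {λ}. So FIRST(R) = {λ, a, c, d, y}.
FOLLOW(U) includes $ since U is the start symbol.
FOLLOW(Q): in R->Q c, Q is followed by c with FIRST {c}; in Q->U y Q Q (occurrence 1), Q is followed by Q with FIRST {λ, c, d, y}; in Q->U y Q Q (occurrence 1), the suffix after Q is nullable (adds nothing new); in Q->U y Q Q (occurrence 2), the suffix after Q is empty (adds nothing new). Thus FOLLOW(Q) = {c, d, y}.
FOLLOW(U): in U->d d U, the suffix after U is empty (adds nothing new); in Q->U y Q Q, U is followed by y Q Q with FIRST {y}; in Q->y U, the suffix after U is empty, so FOLLOW(U) ⊇ FOLLOW(Q) = {c, d, y}. Thus FOLLOW(U) = {$, c, d, y}.
FOLLOW(R): in U->c R R (occurrence 1), R is followed by R with FIRST {λ, a, c, d, y}; in U->c R R (occurrence 1), the suffix after R is nullable, so FOLLOW(R) ⊇ FOLLOW(U) = {$, c, d, y}; in U->c R R (occurrence 2), the suffix after R is empty, so FOLLOW(R) ⊇ FOLLOW(U) = {$, c, d, y}. Thus FOLLOW(R) = {$, a, c, d, y}.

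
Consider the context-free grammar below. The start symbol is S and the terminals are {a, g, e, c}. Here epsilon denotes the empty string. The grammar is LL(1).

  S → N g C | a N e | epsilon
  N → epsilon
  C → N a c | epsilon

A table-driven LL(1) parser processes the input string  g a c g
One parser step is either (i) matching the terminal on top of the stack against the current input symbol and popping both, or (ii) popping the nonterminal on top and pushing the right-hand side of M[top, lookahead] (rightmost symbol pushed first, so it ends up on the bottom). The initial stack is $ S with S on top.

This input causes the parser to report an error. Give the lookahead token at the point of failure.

step 1: stack=$ S  input=g a c g $  — expand S → N g C
step 2: stack=$ C g N  input=g a c g $  — expand N → epsilon
step 3: stack=$ C g  input=g a c g $  — match g
step 4: stack=$ C  input=a c g $  — expand C → N a c
step 5: stack=$ c a N  input=a c g $  — expand N → epsilon
step 6: stack=$ c a  input=a c g $  — match a
step 7: stack=$ c  input=c g $  — match c
step 8: stack=$  input=g $  — error: stack empty but input remains

g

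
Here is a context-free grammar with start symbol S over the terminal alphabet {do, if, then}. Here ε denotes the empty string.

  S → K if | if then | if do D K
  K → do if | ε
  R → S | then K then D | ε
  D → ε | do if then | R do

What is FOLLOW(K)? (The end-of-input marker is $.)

{$, do, if, then}

FIRST(K): from K→do if we get {do}; from K→ε we get {ε}. So FIRST(K) = {ε, do}.
FIRST(S): from S→K if we get {do, if}; from S→if then we get {if}; from S→if do D K we get {if}. So FIRST(S) = {do, if}.
FIRST(R): from R→S we get {do, if}; from R→then K then D we get {then}; from R→ε we get {ε}. So FIRST(R) = {ε, do, if, then}.
FIRST(D): from D→ε we get {ε}; from D→do if then we get {do}; from D→R do we get {do, if, then}. So FIRST(D) = {ε, do, if, then}.
FOLLOW(S) includes $ since S is the start symbol.
FOLLOW(R): in D→R do, R is followed by do with FIRST {do}. Thus FOLLOW(R) = {do}.
FOLLOW(S): in R→S, the suffix after S is empty, so FOLLOW(S) ⊇ FOLLOW(R) = {do}. Thus FOLLOW(S) = {$, do}.
FOLLOW(K): in S→K if, K is followed by if with FIRST {if}; in S→if do D K, the suffix after K is empty, so FOLLOW(K) ⊇ FOLLOW(S) = {$, do}; in R→then K then D, K is followed by then D with FIRST {then}. Thus FOLLOW(K) = {$, do, if, then}.
FOLLOW(D): in S→if do D K, D is followed by K with FIRST {ε, do}; in S→if do D K, the suffix after D is nullable, so FOLLOW(D) ⊇ FOLLOW(S) = {$, do}; in R→then K then D, the suffix after D is empty, so FOLLOW(D) ⊇ FOLLOW(R) = {do}. Thus FOLLOW(D) = {$, do}.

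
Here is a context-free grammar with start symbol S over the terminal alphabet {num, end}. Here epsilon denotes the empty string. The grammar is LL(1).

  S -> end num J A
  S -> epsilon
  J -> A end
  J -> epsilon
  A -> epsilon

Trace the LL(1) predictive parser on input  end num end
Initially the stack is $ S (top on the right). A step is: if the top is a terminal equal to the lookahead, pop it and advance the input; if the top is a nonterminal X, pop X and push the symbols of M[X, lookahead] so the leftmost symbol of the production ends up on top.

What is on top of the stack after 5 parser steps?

end

step 1: stack=$ S  input=end num end $  — expand S -> end num J A
step 2: stack=$ A J num end  input=end num end $  — match end
step 3: stack=$ A J num  input=num end $  — match num
step 4: stack=$ A J  input=end $  — expand J -> A end
step 5: stack=$ A end A  input=end $  — expand A -> epsilon
Stack after step 5: $ A end (top = end).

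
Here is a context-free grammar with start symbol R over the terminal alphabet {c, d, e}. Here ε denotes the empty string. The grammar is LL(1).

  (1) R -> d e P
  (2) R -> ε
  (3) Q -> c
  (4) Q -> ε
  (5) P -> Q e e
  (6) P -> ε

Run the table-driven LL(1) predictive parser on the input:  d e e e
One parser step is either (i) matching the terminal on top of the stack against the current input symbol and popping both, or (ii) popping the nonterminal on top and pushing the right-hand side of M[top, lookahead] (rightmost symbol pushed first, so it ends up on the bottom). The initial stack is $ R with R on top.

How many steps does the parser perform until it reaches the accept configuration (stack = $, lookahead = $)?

7

     Stack    Input      Action
  1  $ R      d e e e $  expand R -> d e P
  2  $ P e d  d e e e $  match d
  3  $ P e    e e e $    match e
  4  $ P      e e $      expand P -> Q e e
  5  $ e e Q  e e $      expand Q -> ε
  6  $ e e    e e $      match e
  7  $ e      e $        match e
Accept reached after 7 steps.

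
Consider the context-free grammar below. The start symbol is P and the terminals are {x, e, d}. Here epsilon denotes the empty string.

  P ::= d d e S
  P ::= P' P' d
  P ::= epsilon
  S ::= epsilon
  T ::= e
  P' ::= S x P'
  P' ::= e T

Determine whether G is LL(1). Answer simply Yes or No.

FIRST(P) = {epsilon, d, e, x}
FIRST(S) = {epsilon}
FIRST(T) = {e}
FIRST(P') = {e, x}
FOLLOW(P) = {$}
FOLLOW(S) = {$, x}
FOLLOW(T) = {d, e, x}
FOLLOW(P') = {d, e, x}
Each cell of M receives at most one production.

Yes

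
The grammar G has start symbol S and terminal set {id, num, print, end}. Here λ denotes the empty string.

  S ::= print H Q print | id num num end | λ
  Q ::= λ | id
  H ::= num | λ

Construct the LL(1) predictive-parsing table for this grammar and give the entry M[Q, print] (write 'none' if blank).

Q ::= λ

FIRST(S) = {λ, id, print}
FIRST(Q) = {λ, id}
FIRST(H) = {λ, num}
FOLLOW(S) includes $ since S is the start symbol.
FOLLOW(Q): in S::=print H Q print, Q is followed by print with FIRST {print}. Thus FOLLOW(Q) = {print}.
For Q ::= λ: FIRST(λ) = {λ}, so it goes in M[Q, t] for t ∈ {}; since λ ∈ FIRST, also for every t ∈ FOLLOW(Q) = {print}.
For Q ::= id: FIRST(id) = {id}, so it goes in M[Q, t] for t ∈ {id}.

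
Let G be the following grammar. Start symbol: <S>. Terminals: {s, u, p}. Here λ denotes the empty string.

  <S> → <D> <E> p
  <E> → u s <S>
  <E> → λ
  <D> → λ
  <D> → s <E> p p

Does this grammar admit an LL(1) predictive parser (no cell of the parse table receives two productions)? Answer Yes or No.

FIRST(<S>) = {p, s, u}
FIRST(<E>) = {λ, u}
FIRST(<D>) = {λ, s}
FOLLOW(<S>) = {$, p}
FOLLOW(<E>) = {p}
FOLLOW(<D>) = {p, u}
Each cell of M receives at most one production.

Yes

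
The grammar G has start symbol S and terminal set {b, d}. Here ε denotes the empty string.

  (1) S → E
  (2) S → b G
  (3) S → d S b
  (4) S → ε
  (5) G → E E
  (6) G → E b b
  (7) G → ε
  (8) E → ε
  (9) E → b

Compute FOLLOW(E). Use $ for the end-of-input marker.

FIRST(E): from E→ε we get {ε}; from E→b we get {b}. So FIRST(E) = {ε, b}.
FIRST(S): from S→E we get {ε, b}; from S→b G we get {b}; from S→d S b we get {d}; from S→ε we get {ε}. So FIRST(S) = {ε, b, d}.
FIRST(G): from G→E E we get {ε, b}; from G→E b b we get {b}; from G→ε we get {ε}. So FIRST(G) = {ε, b}.
FOLLOW(S) includes $ since S is the start symbol.
FOLLOW(S): in S→d S b, S is followed by b with FIRST {b}. Thus FOLLOW(S) = {$, b}.
FOLLOW(G): in S→b G, the suffix after G is empty, so FOLLOW(G) ⊇ FOLLOW(S) = {$, b}. Thus FOLLOW(G) = {$, b}.
FOLLOW(E): in S→E, the suffix after E is empty, so FOLLOW(E) ⊇ FOLLOW(S) = {$, b}; in G→E E (occurrence 1), E is followed by E with FIRST {ε, b}; in G→E E (occurrence 1), the suffix after E is nullable, so FOLLOW(E) ⊇ FOLLOW(G) = {$, b}; in G→E E (occurrence 2), the suffix after E is empty, so FOLLOW(E) ⊇ FOLLOW(G) = {$, b}; in G→E b b, E is followed by b b with FIRST {b}. Thus FOLLOW(E) = {$, b}.

{$, b}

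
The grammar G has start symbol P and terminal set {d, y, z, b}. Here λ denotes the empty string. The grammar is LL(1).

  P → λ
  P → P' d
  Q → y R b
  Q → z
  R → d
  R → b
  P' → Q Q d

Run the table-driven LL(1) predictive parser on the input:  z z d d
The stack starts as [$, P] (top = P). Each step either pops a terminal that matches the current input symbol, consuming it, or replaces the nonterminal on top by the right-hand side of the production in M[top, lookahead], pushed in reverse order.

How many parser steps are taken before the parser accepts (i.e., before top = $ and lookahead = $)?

8

     Stack      Input      Action
  1  $ P        z z d d $  expand P → P' d
  2  $ d P'     z z d d $  expand P' → Q Q d
  3  $ d d Q Q  z z d d $  expand Q → z
  4  $ d d Q z  z z d d $  match z
  5  $ d d Q    z d d $    expand Q → z
  6  $ d d z    z d d $    match z
  7  $ d d      d d $      match d
  8  $ d        d $        match d
Accept reached after 8 steps.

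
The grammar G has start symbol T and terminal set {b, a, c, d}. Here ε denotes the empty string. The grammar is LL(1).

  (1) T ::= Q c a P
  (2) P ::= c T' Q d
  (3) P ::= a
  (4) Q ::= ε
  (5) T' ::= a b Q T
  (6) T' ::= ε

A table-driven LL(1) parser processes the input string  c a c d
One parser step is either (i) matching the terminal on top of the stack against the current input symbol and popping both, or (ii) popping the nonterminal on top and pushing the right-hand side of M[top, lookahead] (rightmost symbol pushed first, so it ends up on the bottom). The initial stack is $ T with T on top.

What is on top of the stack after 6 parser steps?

T'

step 1: stack=$ T  input=c a c d $  — expand T ::= Q c a P
step 2: stack=$ P a c Q  input=c a c d $  — expand Q ::= ε
step 3: stack=$ P a c  input=c a c d $  — match c
step 4: stack=$ P a  input=a c d $  — match a
step 5: stack=$ P  input=c d $  — expand P ::= c T' Q d
step 6: stack=$ d Q T' c  input=c d $  — match c
Stack after step 6: $ d Q T' (top = T').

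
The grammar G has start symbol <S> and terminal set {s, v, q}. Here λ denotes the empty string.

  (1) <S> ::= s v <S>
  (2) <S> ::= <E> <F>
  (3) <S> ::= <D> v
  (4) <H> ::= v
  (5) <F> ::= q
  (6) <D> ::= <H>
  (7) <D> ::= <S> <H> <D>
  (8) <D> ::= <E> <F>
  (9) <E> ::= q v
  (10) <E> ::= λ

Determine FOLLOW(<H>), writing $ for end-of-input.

{q, s, v}

FIRST(<H>) = {v}
FIRST(<F>) = {q}
FIRST(<E>) = {λ, q}
FIRST(<S>) = {q, s, v}  (via <E> <F>, <D> v)
FIRST(<D>) = {q, s, v}  (via <H>, <S> <H> <D>, <E> <F>)
FOLLOW(<S>) includes $ since <S> is the start symbol.
FOLLOW(<S>): in <S>::=s v <S>, the suffix after <S> is empty (adds nothing new); in <D>::=<S> <H> <D>, <S> is followed by <H> <D> with FIRST {v}. Thus FOLLOW(<S>) = {$, v}.
FOLLOW(<D>): in <S>::=<D> v, <D> is followed by v with FIRST {v}; in <D>::=<S> <H> <D>, the suffix after <D> is empty (adds nothing new). Thus FOLLOW(<D>) = {v}.
FOLLOW(<H>): in <D>::=<H>, the suffix after <H> is empty, so FOLLOW(<H>) ⊇ FOLLOW(<D>) = {v}; in <D>::=<S> <H> <D>, <H> is followed by <D> with FIRST {q, s, v}. Thus FOLLOW(<H>) = {q, s, v}.
FOLLOW(<F>): in <S>::=<E> <F>, the suffix after <F> is empty, so FOLLOW(<F>) ⊇ FOLLOW(<S>) = {$, v}; in <D>::=<E> <F>, the suffix after <F> is empty, so FOLLOW(<F>) ⊇ FOLLOW(<D>) = {v}. Thus FOLLOW(<F>) = {$, v}.
FOLLOW(<E>): in <S>::=<E> <F>, <E> is followed by <F> with FIRST {q}; in <D>::=<E> <F>, <E> is followed by <F> with FIRST {q}. Thus FOLLOW(<E>) = {q}.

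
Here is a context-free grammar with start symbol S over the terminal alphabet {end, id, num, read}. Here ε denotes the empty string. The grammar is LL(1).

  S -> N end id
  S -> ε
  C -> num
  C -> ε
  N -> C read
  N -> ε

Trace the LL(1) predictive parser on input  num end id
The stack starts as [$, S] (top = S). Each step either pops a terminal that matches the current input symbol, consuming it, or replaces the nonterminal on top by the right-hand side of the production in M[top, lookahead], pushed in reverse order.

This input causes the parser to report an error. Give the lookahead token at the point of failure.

     Stack              Input         Action
  1  $ S                num end id $  expand S -> N end id
  2  $ id end N         num end id $  expand N -> C read
  3  $ id end read C    num end id $  expand C -> num
  4  $ id end read num  num end id $  match num
  5  $ id end read      end id $      error: top is terminal read but lookahead is end

end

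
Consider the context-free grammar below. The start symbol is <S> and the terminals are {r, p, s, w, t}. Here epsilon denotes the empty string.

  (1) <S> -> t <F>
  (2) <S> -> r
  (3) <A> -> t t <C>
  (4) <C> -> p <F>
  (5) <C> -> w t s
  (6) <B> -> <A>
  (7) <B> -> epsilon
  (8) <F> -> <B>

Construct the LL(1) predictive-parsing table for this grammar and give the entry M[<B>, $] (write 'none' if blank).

<B> -> epsilon

FIRST(<S>) = {r, t}
FIRST(<A>) = {t}
FIRST(<C>) = {p, w}
FIRST(<B>) = {epsilon, t}  (via <A>)
FIRST(<F>) = {epsilon, t}  (via <B>)
FOLLOW(<S>) includes $ since <S> is the start symbol.
FOLLOW(<F>): in <S>->t <F>, the suffix after <F> is empty, so FOLLOW(<F>) ⊇ FOLLOW(<S>) = {$}; in <C>->p <F>, the suffix after <F> is empty, so FOLLOW(<F>) ⊇ FOLLOW(<C>) = {$}. Thus FOLLOW(<F>) = {$}.
FOLLOW(<B>): in <F>-><B>, the suffix after <B> is empty, so FOLLOW(<B>) ⊇ FOLLOW(<F>) = {$}. Thus FOLLOW(<B>) = {$}.
For <B> -> <A>: FIRST(<A>) = {t}, so it goes in M[<B>, t] for t ∈ {t}.
For <B> -> epsilon: FIRST(epsilon) = {epsilon}, so it goes in M[<B>, t] for t ∈ {}; since epsilon ∈ FIRST, also for every t ∈ FOLLOW(<B>) = {$}.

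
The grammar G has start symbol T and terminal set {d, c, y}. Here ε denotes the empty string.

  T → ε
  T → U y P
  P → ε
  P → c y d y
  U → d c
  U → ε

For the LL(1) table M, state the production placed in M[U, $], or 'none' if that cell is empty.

FIRST(P): from P→ε we get {ε}; from P→c y d y we get {c}. So FIRST(P) = {ε, c}.
FIRST(U): from U→d c we get {d}; from U→ε we get {ε}. So FIRST(U) = {ε, d}.
FIRST(T): from T→ε we get {ε}; from T→U y P we get {d, y}. So FIRST(T) = {ε, d, y}.
FOLLOW(T) includes $ since T is the start symbol.
FOLLOW(U): in T→U y P, U is followed by y P with FIRST {y}. Thus FOLLOW(U) = {y}.
For U → d c: FIRST(d c) = {d}, so it goes in M[U, t] for t ∈ {d}.
For U → ε: FIRST(ε) = {ε}, so it goes in M[U, t] for t ∈ {}; since ε ∈ FIRST, also for every t ∈ FOLLOW(U) = {y}.
None of these place a production in M[U, $].

none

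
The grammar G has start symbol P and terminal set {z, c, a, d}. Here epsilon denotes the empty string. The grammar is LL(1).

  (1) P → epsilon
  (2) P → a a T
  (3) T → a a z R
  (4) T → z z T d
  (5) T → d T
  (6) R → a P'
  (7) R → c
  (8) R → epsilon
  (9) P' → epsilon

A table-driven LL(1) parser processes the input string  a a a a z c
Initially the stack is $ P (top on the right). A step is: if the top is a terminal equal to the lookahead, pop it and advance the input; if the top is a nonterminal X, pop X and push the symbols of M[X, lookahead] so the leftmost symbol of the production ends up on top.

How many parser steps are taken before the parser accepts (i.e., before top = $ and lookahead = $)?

     Stack      Input          Action
  1  $ P        a a a a z c $  expand P → a a T
  2  $ T a a    a a a a z c $  match a
  3  $ T a      a a a z c $    match a
  4  $ T        a a z c $      expand T → a a z R
  5  $ R z a a  a a z c $      match a
  6  $ R z a    a z c $        match a
  7  $ R z      z c $          match z
  8  $ R        c $            expand R → c
  9  $ c        c $            match c
Accept reached after 9 steps.

9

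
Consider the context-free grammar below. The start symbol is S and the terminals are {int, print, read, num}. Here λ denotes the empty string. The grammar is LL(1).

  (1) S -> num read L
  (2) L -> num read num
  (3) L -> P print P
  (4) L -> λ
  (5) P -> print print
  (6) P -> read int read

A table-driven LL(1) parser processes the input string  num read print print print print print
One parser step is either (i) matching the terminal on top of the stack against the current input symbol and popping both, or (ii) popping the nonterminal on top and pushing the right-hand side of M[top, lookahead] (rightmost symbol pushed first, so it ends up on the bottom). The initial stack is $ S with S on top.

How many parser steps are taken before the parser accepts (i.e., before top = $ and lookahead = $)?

11

      Stack                  Input                                     Action
   1  $ S                    num read print print print print print $  expand S -> num read L
   2  $ L read num           num read print print print print print $  match num
   3  $ L read               read print print print print print $      match read
   4  $ L                    print print print print print $           expand L -> P print P
   5  $ P print P            print print print print print $           expand P -> print print
   6  $ P print print print  print print print print print $           match print
   7  $ P print print        print print print print $                 match print
   8  $ P print              print print print $                       match print
   9  $ P                    print print $                             expand P -> print print
  10  $ print print          print print $                             match print
  11  $ print                print $                                   match print
Accept reached after 11 steps.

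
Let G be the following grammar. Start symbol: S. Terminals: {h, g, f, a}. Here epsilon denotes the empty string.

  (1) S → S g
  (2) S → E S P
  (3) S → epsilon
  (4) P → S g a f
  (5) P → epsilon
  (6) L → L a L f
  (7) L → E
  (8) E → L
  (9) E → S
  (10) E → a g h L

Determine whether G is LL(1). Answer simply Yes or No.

No

FIRST(S) = {epsilon, a, g}
FIRST(P) = {epsilon, a, g}
FIRST(L) = {epsilon, a, g}
FIRST(E) = {epsilon, a, g}
FOLLOW(S) = {$, a, f, g}
FOLLOW(P) = {$, a, f, g}
FOLLOW(L) = {$, a, f, g}
FOLLOW(E) = {$, a, f, g}
Cell M[E, $] receives both E → L and E → S — the grammar is not LL(1).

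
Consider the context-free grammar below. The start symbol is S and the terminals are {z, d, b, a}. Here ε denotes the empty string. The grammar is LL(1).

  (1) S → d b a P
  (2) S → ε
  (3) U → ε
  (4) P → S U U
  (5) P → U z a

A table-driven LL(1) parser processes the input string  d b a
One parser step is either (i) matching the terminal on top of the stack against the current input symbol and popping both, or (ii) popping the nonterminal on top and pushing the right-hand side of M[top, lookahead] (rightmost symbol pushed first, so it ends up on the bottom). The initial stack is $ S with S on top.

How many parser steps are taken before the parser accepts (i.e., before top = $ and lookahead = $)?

8

step 1: stack=$ S  input=d b a $  — expand S → d b a P
step 2: stack=$ P a b d  input=d b a $  — match d
step 3: stack=$ P a b  input=b a $  — match b
step 4: stack=$ P a  input=a $  — match a
step 5: stack=$ P  input=$  — expand P → S U U
step 6: stack=$ U U S  input=$  — expand S → ε
step 7: stack=$ U U  input=$  — expand U → ε
step 8: stack=$ U  input=$  — expand U → ε
Accept reached after 8 steps.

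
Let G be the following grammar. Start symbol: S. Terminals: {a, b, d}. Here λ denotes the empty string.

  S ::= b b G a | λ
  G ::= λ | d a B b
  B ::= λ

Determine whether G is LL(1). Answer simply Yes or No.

Yes

FIRST(S) = {λ, b}
FIRST(G) = {λ, d}
FIRST(B) = {λ}
FOLLOW(S) = {$}
FOLLOW(G) = {a}
FOLLOW(B) = {b}
Each cell of M receives at most one production.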